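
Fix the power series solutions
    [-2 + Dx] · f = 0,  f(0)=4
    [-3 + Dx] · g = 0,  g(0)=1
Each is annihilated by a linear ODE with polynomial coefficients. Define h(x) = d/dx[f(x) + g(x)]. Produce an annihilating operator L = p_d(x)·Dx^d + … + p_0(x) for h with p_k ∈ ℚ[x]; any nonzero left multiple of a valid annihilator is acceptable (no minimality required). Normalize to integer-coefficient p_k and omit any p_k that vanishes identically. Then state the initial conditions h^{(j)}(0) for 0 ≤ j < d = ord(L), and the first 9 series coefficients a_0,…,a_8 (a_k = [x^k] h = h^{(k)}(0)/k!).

f: a_k = 4, 8, 8, 16/3, 8/3, 16/15, 16/45, 32/315, 8/315, …
g: a_k = 1, 3, 9/2, 9/2, 27/8, 81/40, 81/80, 243/560, 729/4480, …
Weyl lclm of L_f,L_g ⇒ L₀ (ord ≤ 2).
h₀' ⇒ L via d/dx closure of L₀.
L = 6 - 5·Dx + Dx^2  (order 2).
h: a_k = 11, 25, 59/2, 145/6, 371/24, 197/24, 2699/720, 1517/1008, 21731/40320, …
ICs: h(0) = 11, h′(0) = 25.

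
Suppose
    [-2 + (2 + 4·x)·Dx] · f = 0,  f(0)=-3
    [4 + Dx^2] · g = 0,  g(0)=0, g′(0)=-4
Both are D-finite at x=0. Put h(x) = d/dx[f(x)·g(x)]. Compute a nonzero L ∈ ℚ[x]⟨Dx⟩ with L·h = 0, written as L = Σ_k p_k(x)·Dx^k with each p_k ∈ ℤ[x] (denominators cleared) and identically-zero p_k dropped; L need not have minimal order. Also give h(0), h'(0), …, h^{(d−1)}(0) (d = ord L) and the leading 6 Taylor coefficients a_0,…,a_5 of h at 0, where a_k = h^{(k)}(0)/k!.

f: a_k = -3, -3, 3/2, -3/2, 15/8, -21/8, …
g: a_k = 0, -4, 0, 8/3, 0, -8/15, …
f·g: L₀ = L_f ⊗_s L_g, ord ≤ 1·2.
h₀' ⇒ L via d/dx closure of L₀.
L = (53 + 288·x + 544·x^2 + 512·x^3 + 256·x^4) + (-2 - 36·x - 96·x^2 - 64·x^3)·Dx + (7 + 44·x + 108·x^2 + 128·x^3 + 64·x^4)·Dx^2  (order 2).
h: a_k = 12, 24, -42, -8, -19/2, 243/5, …
ICs: h(0) = 12, h′(0) = 24.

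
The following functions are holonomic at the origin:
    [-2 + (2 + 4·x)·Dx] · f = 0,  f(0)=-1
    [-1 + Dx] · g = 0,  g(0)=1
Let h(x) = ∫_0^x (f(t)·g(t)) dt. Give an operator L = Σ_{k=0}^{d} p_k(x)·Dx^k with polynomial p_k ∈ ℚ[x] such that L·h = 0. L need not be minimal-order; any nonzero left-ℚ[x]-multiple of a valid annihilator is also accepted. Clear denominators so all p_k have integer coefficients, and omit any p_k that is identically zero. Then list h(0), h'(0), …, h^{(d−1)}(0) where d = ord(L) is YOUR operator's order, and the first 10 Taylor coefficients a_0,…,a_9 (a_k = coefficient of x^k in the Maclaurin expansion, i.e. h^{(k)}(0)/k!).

f: a_k = -1, -1, 1/2, -1/2, 5/8, -7/8, 21/16, -33/16, 429/128, -715/128, …
g: a_k = 1, 1, 1/2, 1/6, 1/24, 1/120, 1/720, 1/5040, 1/40320, 1/362880, …
Product ⇒ symmetric product L₀, ord ≤ 1.
h=∫₀ˣh₀: take L = L₀·Dx.
L = (-2 - 2·x)·Dx + (1 + 2·x)·Dx^2  (order 2).
h: a_k = 0, -1, -1, -1/3, -1/6, 1/30, -7/90, 61/630, -347/2520, 4591/22680, …
ICs: h(0) = 0, h′(0) = -1.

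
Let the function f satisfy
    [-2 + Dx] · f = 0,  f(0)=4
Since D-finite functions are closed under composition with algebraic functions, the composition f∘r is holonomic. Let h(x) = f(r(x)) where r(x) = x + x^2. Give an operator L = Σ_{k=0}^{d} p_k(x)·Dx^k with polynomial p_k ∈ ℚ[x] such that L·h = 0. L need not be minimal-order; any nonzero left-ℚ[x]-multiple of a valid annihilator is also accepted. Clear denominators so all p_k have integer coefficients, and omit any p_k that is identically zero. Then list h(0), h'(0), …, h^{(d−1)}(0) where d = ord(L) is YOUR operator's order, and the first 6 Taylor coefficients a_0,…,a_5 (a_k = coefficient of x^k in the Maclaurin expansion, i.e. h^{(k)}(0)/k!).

f: a_k = 4, 8, 8, 16/3, 8/3, 16/15, …
h₀=f(r): pull back L_f along r ⇒ L₀.
L = (-2 - 4·x) + Dx  (order 1).
h: a_k = 4, 8, 16, 64/3, 80/3, 416/15, …
ICs: h(0) = 4.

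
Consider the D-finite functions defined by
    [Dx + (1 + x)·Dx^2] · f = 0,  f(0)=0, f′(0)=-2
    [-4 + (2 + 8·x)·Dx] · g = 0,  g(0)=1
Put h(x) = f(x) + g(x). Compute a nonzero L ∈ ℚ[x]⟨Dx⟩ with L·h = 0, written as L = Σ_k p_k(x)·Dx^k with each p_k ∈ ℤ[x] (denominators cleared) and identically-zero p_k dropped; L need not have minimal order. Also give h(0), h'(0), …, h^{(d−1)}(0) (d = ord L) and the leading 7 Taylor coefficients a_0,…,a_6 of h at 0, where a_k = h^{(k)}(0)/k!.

L = (-8 + 4·x)·Dx + (-10 - 8·x + 20·x^2)·Dx^2 + (-1 - 3·x + 6·x^2 + 8·x^3)·Dx^3  (order 3).
h: a_k = 1, 0, -1, 10/3, -19/2, 138/5, -251/3, …
ICs: h(0) = 1, h′(0) = 0, h′′(0) = -2.

f: a_k = 0, -2, 1, -2/3, 1/2, -2/5, 1/3, …
g: a_k = 1, 2, -2, 4, -10, 28, -84, …
h₀=f+g: left-lcm gives L₀, ord ≤ 3.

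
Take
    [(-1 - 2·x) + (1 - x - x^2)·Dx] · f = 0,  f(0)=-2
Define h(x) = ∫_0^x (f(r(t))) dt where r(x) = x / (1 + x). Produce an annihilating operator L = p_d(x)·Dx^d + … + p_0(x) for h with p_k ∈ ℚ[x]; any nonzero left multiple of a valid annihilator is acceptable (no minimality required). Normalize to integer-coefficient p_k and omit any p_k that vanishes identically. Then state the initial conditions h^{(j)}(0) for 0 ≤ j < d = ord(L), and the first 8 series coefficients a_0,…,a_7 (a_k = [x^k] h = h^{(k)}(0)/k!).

f: a_k = -2, -2, -4, -6, -10, -16, -26, -42, …
L₀ from L_f via x↦r, Dx↦r'^{-1}Dx.
Integrate: L := L₀·Dx.
L = (1 + 3·x)·Dx + (-1 - 2·x + x^3)·Dx^2  (order 2).
h: a_k = 0, -2, -1, -2/3, 0, -2/5, 1/3, -4/7, …
ICs: h(0) = 0, h′(0) = -2.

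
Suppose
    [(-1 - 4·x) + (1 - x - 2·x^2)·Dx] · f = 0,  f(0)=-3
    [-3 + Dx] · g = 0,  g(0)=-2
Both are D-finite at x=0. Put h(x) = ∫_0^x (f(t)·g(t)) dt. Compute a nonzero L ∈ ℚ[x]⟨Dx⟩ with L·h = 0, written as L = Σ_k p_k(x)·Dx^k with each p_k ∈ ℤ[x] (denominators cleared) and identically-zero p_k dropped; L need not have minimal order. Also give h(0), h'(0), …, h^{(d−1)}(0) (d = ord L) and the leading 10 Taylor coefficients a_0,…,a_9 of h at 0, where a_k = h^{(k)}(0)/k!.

L = (4 + x - 6·x^2)·Dx + (-1 + x + 2·x^2)·Dx^2  (order 2).
h: a_k = 0, 6, 12, 21, 69/2, 1137/20, 477/5, 45879/280, 321213/1120, 1142227/2240, …
ICs: h(0) = 0, h′(0) = 6.

f: a_k = -3, -3, -9, -15, -33, -63, -129, -255, -513, -1023, …
g: a_k = -2, -6, -9, -9, -27/4, -81/20, -81/40, -243/280, -729/2240, -243/2240, …
Sym-product of L_f,L_g gives L₀ (≤ ord 1).
h=∫h₀ ⇒ L = L₀·Dx.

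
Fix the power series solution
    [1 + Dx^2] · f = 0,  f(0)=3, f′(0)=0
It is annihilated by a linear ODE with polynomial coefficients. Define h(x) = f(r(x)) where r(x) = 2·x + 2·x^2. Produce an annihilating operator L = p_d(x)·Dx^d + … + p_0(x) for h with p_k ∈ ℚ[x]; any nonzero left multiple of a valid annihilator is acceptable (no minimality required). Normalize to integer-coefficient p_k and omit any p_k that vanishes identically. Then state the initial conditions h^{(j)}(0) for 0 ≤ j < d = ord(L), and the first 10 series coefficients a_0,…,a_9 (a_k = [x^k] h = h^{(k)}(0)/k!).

f: a_k = 3, 0, -3/2, 0, 1/8, 0, -1/240, 0, 1/13440, 0, …
Change of var in L_f (x↦r) gives L₀.
L = (4 + 24·x + 48·x^2 + 32·x^3) - 2·Dx + (1 + 2·x)·Dx^2  (order 2).
h: a_k = 3, 0, -6, -12, -4, 8, 176/15, 32/5, -208/105, -544/105, …
ICs: h(0) = 3, h′(0) = 0.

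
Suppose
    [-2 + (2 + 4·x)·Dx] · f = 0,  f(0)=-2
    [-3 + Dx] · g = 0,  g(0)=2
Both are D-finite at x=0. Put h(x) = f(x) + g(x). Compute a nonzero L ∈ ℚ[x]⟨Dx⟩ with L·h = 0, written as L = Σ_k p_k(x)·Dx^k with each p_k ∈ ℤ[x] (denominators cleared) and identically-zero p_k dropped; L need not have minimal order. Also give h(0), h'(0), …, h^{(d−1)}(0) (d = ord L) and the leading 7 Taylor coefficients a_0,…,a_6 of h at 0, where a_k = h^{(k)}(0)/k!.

L = (6 + 9·x) + (-5 - 18·x - 18·x^2)·Dx + (1 + 5·x + 6·x^2)·Dx^2  (order 2).
h: a_k = 0, 4, 10, 8, 8, 23/10, 93/20, …
ICs: h(0) = 0, h′(0) = 4.

f: a_k = -2, -2, 1, -1, 5/4, -7/4, 21/8, …
g: a_k = 2, 6, 9, 9, 27/4, 81/20, 81/40, …
Weyl lclm of L_f,L_g ⇒ L₀ (ord ≤ 2).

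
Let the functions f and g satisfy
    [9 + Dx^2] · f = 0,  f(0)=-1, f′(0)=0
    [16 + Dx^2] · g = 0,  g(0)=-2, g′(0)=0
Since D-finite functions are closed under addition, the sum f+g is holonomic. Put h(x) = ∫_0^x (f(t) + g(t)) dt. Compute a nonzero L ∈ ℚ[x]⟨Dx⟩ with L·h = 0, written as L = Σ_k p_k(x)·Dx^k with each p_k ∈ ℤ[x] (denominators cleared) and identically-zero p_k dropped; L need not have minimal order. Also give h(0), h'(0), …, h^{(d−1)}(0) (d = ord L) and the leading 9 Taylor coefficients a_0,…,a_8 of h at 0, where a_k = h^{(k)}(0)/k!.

f: a_k = -1, 0, 9/2, 0, -27/8, 0, 81/80, 0, -729/4480, …
g: a_k = -2, 0, 16, 0, -64/3, 0, 512/45, 0, -1024/315, …
L₀ := lclm(L_f,L_g); ord L₀ ≤ 2+2.
h=∫h₀ ⇒ L = L₀·Dx.
L = 144·Dx + 25·Dx^3 + Dx^5  (order 5).
h: a_k = 0, -3, 0, 41/6, 0, -593/120, 0, 8921/5040, 0, …
ICs: h(0) = 0, h′(0) = -3, h′′(0) = 0, h′′′(0) = 41, h′′′′(0) = 0.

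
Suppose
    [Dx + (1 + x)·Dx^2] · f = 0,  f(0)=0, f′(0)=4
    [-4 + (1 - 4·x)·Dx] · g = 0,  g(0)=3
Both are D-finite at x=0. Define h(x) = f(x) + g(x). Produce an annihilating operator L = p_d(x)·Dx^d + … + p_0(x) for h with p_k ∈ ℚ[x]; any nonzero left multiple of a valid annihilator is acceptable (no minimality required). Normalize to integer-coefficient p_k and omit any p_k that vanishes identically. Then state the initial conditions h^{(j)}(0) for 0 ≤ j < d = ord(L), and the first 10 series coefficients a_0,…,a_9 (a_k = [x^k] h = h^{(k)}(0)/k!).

L = (-112 - 32·x)·Dx + (-94 - 208·x - 64·x^2)·Dx^2 + (9 - 23·x - 48·x^2 - 16·x^3)·Dx^3  (order 3).
h: a_k = 3, 16, 46, 580/3, 767, 15364/5, 36862/3, 344068/7, 393215/2, 7077892/9, …
ICs: h(0) = 3, h′(0) = 16, h′′(0) = 92.

f: a_k = 0, 4, -2, 4/3, -1, 4/5, -2/3, 4/7, -1/2, 4/9, …
g: a_k = 3, 12, 48, 192, 768, 3072, 12288, 49152, 196608, 786432, …
L₀ := lclm(L_f,L_g); ord L₀ ≤ 2+1.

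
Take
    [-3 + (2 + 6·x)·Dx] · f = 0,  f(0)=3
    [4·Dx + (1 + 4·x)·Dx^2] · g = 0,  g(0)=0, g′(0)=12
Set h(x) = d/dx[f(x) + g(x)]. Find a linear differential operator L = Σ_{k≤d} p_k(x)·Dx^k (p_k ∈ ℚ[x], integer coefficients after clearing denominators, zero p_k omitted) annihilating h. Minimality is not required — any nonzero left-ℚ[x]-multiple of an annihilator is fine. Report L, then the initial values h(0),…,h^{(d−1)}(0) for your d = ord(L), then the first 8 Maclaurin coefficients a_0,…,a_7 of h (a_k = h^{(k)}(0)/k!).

L = (84 + 144·x) + (101 + 552·x + 720·x^2)·Dx + (10 + 94·x + 288·x^2 + 288·x^3)·Dx^2  (order 2).
h: a_k = 33/2, -219/4, 3315/16, -25791/32, 811947/256, -6429237/512, 102178887/2048, -813750375/4096, …
ICs: h(0) = 33/2, h′(0) = -219/4.

f: a_k = 3, 9/2, -27/8, 81/16, -1215/128, 5103/256, -45927/1024, 216513/2048, …
g: a_k = 0, 12, -24, 64, -192, 3072/5, -2048, 49152/7, …
L₀ := lclm(L_f,L_g); ord L₀ ≤ 1+2.
Differentiate: ansatz ord ≤ ord L₀ ⇒ L.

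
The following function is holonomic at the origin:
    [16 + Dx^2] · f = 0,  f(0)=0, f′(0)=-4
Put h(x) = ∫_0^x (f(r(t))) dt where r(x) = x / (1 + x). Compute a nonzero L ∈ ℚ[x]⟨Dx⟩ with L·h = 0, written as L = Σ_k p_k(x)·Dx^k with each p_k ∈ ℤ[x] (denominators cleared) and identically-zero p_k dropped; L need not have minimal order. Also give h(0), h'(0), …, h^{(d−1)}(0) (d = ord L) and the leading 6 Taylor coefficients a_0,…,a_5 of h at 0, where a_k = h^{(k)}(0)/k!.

f: a_k = 0, -4, 0, 32/3, 0, -128/15, …
L₀ from L_f via x↦r, Dx↦r'^{-1}Dx.
Integrate: L := L₀·Dx.
L = 16·Dx + (2 + 6·x + 6·x^2 + 2·x^3)·Dx^2 + (1 + 4·x + 6·x^2 + 4·x^3 + x^4)·Dx^3  (order 3).
h: a_k = 0, 0, -2, 4/3, 5/3, -28/5, …
ICs: h(0) = 0, h′(0) = 0, h′′(0) = -4.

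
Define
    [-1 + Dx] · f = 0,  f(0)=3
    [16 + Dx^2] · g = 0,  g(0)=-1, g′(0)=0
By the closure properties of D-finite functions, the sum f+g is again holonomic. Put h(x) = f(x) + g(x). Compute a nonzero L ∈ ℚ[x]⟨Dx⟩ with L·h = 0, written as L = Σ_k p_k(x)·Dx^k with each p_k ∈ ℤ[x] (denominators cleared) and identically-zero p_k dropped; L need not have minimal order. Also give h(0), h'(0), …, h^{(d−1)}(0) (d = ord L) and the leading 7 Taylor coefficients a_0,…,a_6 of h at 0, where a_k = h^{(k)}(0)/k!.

L = -16 + 16·Dx - Dx^2 + Dx^3  (order 3).
h: a_k = 2, 3, 19/2, 1/2, -253/24, 1/40, 4099/720, …
ICs: h(0) = 2, h′(0) = 3, h′′(0) = 19.

f: a_k = 3, 3, 3/2, 1/2, 1/8, 1/40, 1/240, …
g: a_k = -1, 0, 8, 0, -32/3, 0, 256/45, …
Sum ⇒ L₀ = lclm(L_f,L_g) in ℚ(x)⟨Dx⟩.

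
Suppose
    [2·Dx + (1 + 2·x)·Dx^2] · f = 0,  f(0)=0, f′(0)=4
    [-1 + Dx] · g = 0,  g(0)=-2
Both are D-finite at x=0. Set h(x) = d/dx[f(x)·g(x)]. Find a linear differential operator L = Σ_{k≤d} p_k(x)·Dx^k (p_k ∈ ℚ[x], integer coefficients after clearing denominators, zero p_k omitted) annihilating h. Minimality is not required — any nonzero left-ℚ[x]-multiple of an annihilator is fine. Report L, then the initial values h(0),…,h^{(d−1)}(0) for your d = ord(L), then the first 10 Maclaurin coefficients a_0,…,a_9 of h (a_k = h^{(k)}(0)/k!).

f: a_k = 0, 4, -4, 16/3, -8, 64/5, -64/3, 256/7, -64, 1024/9, …
g: a_k = -2, -2, -1, -1/3, -1/12, -1/60, -1/360, -1/2520, -1/20160, -1/181440, …
L₀ := L_f ⊗_s L_g (sym. prod.), ord ≤ 2.
Derive L from L₀ (diff closure).
L = (5 - 4·x + 4·x^2) + (-4 + 4·x - 8·x^2)·Dx + (-1 + 4·x^2)·Dx^2  (order 2).
h: a_k = -8, 0, -20, 32, -209/3, 424/3, -25829/90, 26104/45, -393007/336, 6674687/2835, …
ICs: h(0) = -8, h′(0) = 0.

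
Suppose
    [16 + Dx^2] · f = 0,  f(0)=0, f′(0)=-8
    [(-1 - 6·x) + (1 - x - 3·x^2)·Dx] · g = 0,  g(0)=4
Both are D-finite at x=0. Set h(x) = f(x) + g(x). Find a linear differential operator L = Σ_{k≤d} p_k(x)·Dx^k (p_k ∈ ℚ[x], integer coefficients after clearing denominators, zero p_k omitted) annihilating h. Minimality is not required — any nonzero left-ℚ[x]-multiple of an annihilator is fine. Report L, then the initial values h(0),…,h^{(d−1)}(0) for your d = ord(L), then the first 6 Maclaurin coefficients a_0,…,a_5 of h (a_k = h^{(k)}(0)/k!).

f: a_k = 0, -8, 0, 64/3, 0, -256/15, …
g: a_k = 4, 4, 16, 28, 76, 160, …
L₀ := lclm(L_f,L_g); ord L₀ ≤ 2+1.
L = (-464 - 2816·x - 416·x^2 - 2112·x^3 - 5760·x^4 - 6912·x^5) + (192 - 304·x - 672·x^2 + 1312·x^3 + 1008·x^4 - 3456·x^5 - 3456·x^6)·Dx + (-29 - 176·x - 26·x^2 - 132·x^3 - 360·x^4 - 432·x^5)·Dx^2 + (12 - 19·x - 42·x^2 + 82·x^3 + 63·x^4 - 216·x^5 - 216·x^6)·Dx^3  (order 3).
h: a_k = 4, -4, 16, 148/3, 76, 2144/15, …
ICs: h(0) = 4, h′(0) = -4, h′′(0) = 32.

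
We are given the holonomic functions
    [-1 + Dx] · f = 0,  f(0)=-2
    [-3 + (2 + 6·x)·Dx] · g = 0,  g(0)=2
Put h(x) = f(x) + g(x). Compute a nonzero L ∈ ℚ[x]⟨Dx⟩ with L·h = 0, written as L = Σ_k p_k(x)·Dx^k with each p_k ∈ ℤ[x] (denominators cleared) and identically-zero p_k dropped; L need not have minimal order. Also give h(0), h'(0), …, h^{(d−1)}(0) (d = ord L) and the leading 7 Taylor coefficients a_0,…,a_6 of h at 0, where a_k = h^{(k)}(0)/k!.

f: a_k = -2, -2, -1, -1/3, -1/12, -1/60, -1/360, …
g: a_k = 2, 3, -9/4, 27/8, -405/64, 1701/128, -15309/512, …
Sum ⇒ L₀ = lclm(L_f,L_g) in ℚ(x)⟨Dx⟩.
L = (15 + 18·x) + (-13 - 24·x - 36·x^2)·Dx + (-2 + 6·x + 36·x^2)·Dx^2  (order 2).
h: a_k = 0, 1, -13/4, 73/24, -1231/192, 25483/1920, -688969/23040, …
ICs: h(0) = 0, h′(0) = 1.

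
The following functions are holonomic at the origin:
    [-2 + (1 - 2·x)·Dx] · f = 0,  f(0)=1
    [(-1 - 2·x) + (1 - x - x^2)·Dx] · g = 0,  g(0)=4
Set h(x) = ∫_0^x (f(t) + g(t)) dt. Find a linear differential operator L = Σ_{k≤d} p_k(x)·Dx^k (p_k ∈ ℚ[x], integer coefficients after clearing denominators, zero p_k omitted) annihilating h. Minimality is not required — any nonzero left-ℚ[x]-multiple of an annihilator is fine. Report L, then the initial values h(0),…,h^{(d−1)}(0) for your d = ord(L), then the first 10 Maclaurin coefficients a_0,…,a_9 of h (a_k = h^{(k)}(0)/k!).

L = (-12·x + 12·x^2 - 8·x^3)·Dx + (4 - 6·x - 6·x^2 + 16·x^3 - 16·x^4)·Dx^2 + (-1 + 5·x - 9·x^2 + 6·x^3 + 2·x^4 - 4·x^5)·Dx^3  (order 3).
h: a_k = 0, 5, 3, 4, 5, 36/5, 32/3, 116/7, 53/2, 392/9, …
ICs: h(0) = 0, h′(0) = 5, h′′(0) = 6.

f: a_k = 1, 2, 4, 8, 16, 32, 64, 128, 256, 512, …
g: a_k = 4, 4, 8, 12, 20, 32, 52, 84, 136, 220, …
f+g: L₀ = lclm(L_f,L_g), ord ≤ 1+1.
Integrate: L := L₀·Dx.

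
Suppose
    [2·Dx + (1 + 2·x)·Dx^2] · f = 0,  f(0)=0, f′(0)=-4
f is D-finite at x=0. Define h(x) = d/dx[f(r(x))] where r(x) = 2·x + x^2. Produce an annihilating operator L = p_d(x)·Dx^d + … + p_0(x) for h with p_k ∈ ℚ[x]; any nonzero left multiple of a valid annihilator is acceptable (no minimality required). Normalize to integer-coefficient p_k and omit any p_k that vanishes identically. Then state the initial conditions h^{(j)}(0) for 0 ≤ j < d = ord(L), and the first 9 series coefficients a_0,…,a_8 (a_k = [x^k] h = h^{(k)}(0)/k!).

L = (3 + 4·x + 2·x^2) + (1 + 5·x + 6·x^2 + 2·x^3)·Dx  (order 1).
h: a_k = -8, 24, -80, 272, -928, 3168, -10816, 36928, -126080, …
ICs: h(0) = -8.

f: a_k = 0, -4, 4, -16/3, 8, -64/5, 64/3, -256/7, 64, …
Substitute x→r, Dx→(1/r')Dx; clear ⇒ L₀.
Derive L from L₀ (diff closure).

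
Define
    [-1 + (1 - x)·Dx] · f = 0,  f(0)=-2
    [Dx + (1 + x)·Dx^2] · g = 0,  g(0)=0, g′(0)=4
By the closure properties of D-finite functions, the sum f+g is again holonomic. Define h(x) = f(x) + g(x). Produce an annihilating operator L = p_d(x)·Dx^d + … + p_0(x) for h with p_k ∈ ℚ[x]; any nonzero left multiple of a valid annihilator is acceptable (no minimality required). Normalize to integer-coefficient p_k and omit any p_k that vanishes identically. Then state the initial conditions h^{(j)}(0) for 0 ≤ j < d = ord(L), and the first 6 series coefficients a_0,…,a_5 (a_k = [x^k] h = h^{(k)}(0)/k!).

f: a_k = -2, -2, -2, -2, -2, -2, …
g: a_k = 0, 4, -2, 4/3, -1, 4/5, …
Weyl lclm of L_f,L_g ⇒ L₀ (ord ≤ 3).
L = (10 + 2·x)·Dx + (4 + 16·x + 4·x^2)·Dx^2 + (-3 - x + 3·x^2 + x^3)·Dx^3  (order 3).
h: a_k = -2, 2, -4, -2/3, -3, -6/5, …
ICs: h(0) = -2, h′(0) = 2, h′′(0) = -8.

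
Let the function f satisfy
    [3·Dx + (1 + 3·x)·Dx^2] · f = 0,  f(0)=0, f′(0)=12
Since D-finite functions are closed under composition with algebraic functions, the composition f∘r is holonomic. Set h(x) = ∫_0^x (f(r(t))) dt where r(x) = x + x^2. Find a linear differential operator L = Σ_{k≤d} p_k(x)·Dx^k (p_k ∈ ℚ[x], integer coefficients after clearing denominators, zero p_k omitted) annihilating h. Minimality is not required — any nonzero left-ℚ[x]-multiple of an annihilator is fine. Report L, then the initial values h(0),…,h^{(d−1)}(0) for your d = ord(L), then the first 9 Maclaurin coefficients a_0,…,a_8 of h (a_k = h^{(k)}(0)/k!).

L = (1 + 6·x + 6·x^2)·Dx^2 + (1 + 5·x + 9·x^2 + 6·x^3)·Dx^3  (order 3).
h: a_k = 0, 0, 6, -2, 0, 9/5, -18/5, 36/7, -81/14, …
ICs: h(0) = 0, h′(0) = 0, h′′(0) = 12.

f: a_k = 0, 12, -18, 36, -81, 972/5, -486, 8748/7, -6561/2, …
Substitute x→r, Dx→(1/r')Dx; clear ⇒ L₀.
Integrate: L := L₀·Dx.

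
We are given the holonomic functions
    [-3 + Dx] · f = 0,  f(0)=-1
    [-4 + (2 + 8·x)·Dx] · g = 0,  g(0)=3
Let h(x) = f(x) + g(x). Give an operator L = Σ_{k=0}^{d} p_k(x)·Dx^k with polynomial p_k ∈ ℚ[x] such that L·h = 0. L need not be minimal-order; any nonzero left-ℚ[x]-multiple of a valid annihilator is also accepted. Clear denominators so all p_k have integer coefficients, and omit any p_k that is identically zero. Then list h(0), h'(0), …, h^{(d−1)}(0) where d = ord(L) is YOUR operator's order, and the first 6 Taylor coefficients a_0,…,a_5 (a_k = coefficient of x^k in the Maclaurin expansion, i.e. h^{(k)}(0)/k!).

L = (30 + 72·x) + (-13 - 72·x - 144·x^2)·Dx + (1 + 16·x + 48·x^2)·Dx^2  (order 2).
h: a_k = 2, 3, -21/2, 15/2, -267/8, 3279/40, …
ICs: h(0) = 2, h′(0) = 3.

f: a_k = -1, -3, -9/2, -9/2, -27/8, -81/40, …
g: a_k = 3, 6, -6, 12, -30, 84, …
L₀ := lclm(L_f,L_g); ord L₀ ≤ 1+1.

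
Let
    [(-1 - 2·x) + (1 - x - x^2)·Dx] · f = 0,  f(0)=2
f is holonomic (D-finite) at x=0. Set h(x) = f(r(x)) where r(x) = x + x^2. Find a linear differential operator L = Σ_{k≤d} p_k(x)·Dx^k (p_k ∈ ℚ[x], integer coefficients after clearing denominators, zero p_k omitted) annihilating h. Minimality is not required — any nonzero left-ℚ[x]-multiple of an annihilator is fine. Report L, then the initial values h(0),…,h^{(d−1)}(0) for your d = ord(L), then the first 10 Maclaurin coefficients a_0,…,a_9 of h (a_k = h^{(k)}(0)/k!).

f: a_k = 2, 2, 4, 6, 10, 16, 26, 42, 68, 110, …
h₀=f(r): pull back L_f along r ⇒ L₀.
L = (1 + 4·x + 6·x^2 + 4·x^3) + (-1 + x + 2·x^2 + 2·x^3 + x^4)·Dx  (order 1).
h: a_k = 2, 2, 6, 14, 32, 74, 172, 398, 922, 2136, …
ICs: h(0) = 2.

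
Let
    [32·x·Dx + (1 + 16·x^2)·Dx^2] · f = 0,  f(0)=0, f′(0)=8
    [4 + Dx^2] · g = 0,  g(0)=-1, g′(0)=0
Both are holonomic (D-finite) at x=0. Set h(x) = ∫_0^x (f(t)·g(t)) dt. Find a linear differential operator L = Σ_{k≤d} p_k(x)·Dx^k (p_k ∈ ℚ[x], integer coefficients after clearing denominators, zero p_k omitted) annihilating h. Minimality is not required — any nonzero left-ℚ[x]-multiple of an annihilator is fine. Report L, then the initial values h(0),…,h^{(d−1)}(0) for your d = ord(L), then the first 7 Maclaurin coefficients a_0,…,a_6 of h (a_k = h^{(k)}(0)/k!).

f: a_k = 0, 8, 0, -128/3, 0, 2048/5, 0, …
g: a_k = -1, 0, 2, 0, -2/3, 0, 4/45, …
Sym-product of L_f,L_g gives L₀ (≤ ord 4).
∫: right-multiply L₀ by Dx.
L = (1360 + 60416·x^2 + 106496·x^4 + 262144·x^6 + 1048576·x^8)·Dx + (2304·x + 45056·x^3 + 196608·x^5 + 1048576·x^7)·Dx^2 + (360 + 15872·x^2 + 36864·x^4 + 131072·x^6 + 524288·x^8)·Dx^3 + (576·x + 11264·x^3 + 49152·x^5 + 262144·x^7)·Dx^4 + (5 + 192·x^2 + 2560·x^4 + 16384·x^6 + 65536·x^8)·Dx^5  (order 5).
h: a_k = 0, 0, -4, 0, 44/3, 0, -3752/45, …
ICs: h(0) = 0, h′(0) = 0, h′′(0) = -8, h′′′(0) = 0, h′′′′(0) = 352.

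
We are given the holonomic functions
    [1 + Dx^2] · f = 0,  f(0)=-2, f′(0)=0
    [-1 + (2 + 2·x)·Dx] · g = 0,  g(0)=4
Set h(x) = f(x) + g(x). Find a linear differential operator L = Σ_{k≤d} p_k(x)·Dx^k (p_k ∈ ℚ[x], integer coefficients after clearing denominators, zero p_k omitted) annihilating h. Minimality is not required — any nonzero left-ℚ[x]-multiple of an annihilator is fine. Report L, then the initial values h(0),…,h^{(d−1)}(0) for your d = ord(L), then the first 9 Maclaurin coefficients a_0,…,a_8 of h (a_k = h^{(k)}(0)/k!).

L = (-7 - 8·x - 4·x^2) + (6 + 22·x + 24·x^2 + 8·x^3)·Dx + (-7 - 8·x - 4·x^2)·Dx^2 + (6 + 22·x + 24·x^2 + 8·x^3)·Dx^3  (order 3).
h: a_k = 2, 2, 1/2, 1/4, -23/96, 7/64, -913/11520, 33/512, -135263/2580480, …
ICs: h(0) = 2, h′(0) = 2, h′′(0) = 1.

f: a_k = -2, 0, 1, 0, -1/12, 0, 1/360, 0, -1/20160, …
g: a_k = 4, 2, -1/2, 1/4, -5/32, 7/64, -21/256, 33/512, -429/8192, …
h₀=f+g: left-lcm gives L₀, ord ≤ 3.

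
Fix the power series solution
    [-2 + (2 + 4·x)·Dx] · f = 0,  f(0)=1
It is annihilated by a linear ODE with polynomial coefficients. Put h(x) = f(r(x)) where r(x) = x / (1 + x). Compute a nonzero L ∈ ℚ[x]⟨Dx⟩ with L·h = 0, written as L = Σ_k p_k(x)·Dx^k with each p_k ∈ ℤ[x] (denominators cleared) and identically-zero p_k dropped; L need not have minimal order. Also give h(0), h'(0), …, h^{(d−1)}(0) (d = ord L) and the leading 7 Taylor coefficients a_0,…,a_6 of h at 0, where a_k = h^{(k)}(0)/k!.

f: a_k = 1, 1, -1/2, 1/2, -5/8, 7/8, -21/16, …
Change of var in L_f (x↦r) gives L₀.
L = -1 + (1 + 4·x + 3·x^2)·Dx  (order 1).
h: a_k = 1, 1, -3/2, 5/2, -37/8, 75/8, -327/16, …
ICs: h(0) = 1.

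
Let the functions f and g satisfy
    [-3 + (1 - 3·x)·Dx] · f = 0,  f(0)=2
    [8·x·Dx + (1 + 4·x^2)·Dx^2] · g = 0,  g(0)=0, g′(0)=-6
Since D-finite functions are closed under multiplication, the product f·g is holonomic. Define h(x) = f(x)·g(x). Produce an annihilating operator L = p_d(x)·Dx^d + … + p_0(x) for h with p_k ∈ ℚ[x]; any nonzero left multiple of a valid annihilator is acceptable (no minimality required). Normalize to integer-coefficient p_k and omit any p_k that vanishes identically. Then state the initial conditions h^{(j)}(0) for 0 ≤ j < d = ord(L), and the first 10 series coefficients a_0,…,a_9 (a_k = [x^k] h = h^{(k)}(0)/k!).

f: a_k = 2, 6, 18, 54, 162, 486, 1458, 4374, 13122, 39366, …
g: a_k = 0, -6, 0, 8, 0, -96/5, 0, 384/7, 0, -512/3, …
h₀=f·g: eliminate ⇒ L₀, order ≤ 1·2.
L = 24·x + (6 - 8·x + 48·x^2)·Dx + (-1 + 3·x - 4·x^2 + 12·x^3)·Dx^2  (order 2).
h: a_k = 0, -12, -36, -92, -276, -4332/5, -12996/5, -269076/35, -807228/35, -7300892/105, …
ICs: h(0) = 0, h′(0) = -12.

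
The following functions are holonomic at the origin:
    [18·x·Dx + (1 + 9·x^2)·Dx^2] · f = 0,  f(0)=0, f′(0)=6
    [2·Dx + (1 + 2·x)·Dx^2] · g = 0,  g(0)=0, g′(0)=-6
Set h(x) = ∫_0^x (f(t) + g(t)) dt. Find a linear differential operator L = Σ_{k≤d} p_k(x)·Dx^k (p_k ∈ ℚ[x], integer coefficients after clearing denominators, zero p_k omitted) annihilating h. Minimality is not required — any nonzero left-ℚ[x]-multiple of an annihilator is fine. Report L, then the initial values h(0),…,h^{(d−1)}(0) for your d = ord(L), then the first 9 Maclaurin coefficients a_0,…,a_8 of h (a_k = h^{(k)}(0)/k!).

L = (-18 - 108·x + 486·x^2 + 324·x^3)·Dx^2 + (-13 - 36·x + 135·x^2 + 972·x^3 + 648·x^4)·Dx^3 + (-1 + 7·x + 18·x^2 + 81·x^3 + 243·x^4 + 162·x^5)·Dx^4  (order 4).
h: a_k = 0, 0, 0, 2, -13/2, 12/5, 13, 32/7, -2379/28, …
ICs: h(0) = 0, h′(0) = 0, h′′(0) = 0, h′′′(0) = 12.

f: a_k = 0, 6, 0, -18, 0, 486/5, 0, -4374/7, 0, …
g: a_k = 0, -6, 6, -8, 12, -96/5, 32, -384/7, 96, …
h₀=f+g: left-lcm gives L₀, ord ≤ 4.
h=∫₀ˣh₀: take L = L₀·Dx.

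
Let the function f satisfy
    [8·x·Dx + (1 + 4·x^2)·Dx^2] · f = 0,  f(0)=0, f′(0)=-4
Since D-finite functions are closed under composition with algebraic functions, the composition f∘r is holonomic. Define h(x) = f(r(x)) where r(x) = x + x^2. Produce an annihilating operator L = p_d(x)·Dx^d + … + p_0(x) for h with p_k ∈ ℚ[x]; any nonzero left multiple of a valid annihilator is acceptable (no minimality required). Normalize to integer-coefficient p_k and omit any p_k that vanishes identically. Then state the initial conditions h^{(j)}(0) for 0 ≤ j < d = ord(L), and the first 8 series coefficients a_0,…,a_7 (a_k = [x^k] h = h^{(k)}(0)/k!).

L = (-2 + 8·x + 32·x^2 + 48·x^3 + 24·x^4)·Dx + (1 + 2·x + 4·x^2 + 16·x^3 + 20·x^4 + 8·x^5)·Dx^2  (order 2).
h: a_k = 0, -4, -4, 16/3, 16, 16/5, -176/3, -640/7, …
ICs: h(0) = 0, h′(0) = -4.

f: a_k = 0, -4, 0, 16/3, 0, -64/5, 0, 256/7, …
f∘r: x↦r, Dx↦Dx/r' in L_f ⇒ L₀.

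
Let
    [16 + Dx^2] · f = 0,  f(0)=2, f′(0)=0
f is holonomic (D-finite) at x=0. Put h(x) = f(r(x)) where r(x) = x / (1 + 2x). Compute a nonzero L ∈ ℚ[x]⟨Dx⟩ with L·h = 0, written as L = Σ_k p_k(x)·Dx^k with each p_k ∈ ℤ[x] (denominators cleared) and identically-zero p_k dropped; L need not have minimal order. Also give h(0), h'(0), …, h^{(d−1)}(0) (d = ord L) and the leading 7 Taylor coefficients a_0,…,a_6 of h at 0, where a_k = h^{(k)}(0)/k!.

f: a_k = 2, 0, -16, 0, 64/3, 0, -512/45, …
Substitute x→r, Dx→(1/r')Dx; clear ⇒ L₀.
L = 16 + (4 + 24·x + 48·x^2 + 32·x^3)·Dx + (1 + 8·x + 24·x^2 + 32·x^3 + 16·x^4)·Dx^2  (order 2).
h: a_k = 2, 0, -16, 64, -512/3, 1024/3, -19712/45, …
ICs: h(0) = 2, h′(0) = 0.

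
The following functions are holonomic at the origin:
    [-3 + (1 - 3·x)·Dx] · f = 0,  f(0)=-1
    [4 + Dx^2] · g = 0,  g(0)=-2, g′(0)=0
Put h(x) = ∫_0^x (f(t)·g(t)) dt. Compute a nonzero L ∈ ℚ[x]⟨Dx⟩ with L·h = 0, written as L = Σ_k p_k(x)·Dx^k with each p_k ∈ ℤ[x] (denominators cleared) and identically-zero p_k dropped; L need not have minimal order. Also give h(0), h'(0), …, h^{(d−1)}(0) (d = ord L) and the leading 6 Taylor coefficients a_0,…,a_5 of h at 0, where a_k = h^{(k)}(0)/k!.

L = (-4 + 12·x)·Dx + 6·Dx^2 + (-1 + 3·x)·Dx^3  (order 3).
h: a_k = 0, 2, 3, 14/3, 21/2, 382/15, …
ICs: h(0) = 0, h′(0) = 2, h′′(0) = 6.

f: a_k = -1, -3, -9, -27, -81, -243, …
g: a_k = -2, 0, 4, 0, -4/3, 0, …
Product ⇒ symmetric product L₀, ord ≤ 2.
h=∫h₀ ⇒ L = L₀·Dx.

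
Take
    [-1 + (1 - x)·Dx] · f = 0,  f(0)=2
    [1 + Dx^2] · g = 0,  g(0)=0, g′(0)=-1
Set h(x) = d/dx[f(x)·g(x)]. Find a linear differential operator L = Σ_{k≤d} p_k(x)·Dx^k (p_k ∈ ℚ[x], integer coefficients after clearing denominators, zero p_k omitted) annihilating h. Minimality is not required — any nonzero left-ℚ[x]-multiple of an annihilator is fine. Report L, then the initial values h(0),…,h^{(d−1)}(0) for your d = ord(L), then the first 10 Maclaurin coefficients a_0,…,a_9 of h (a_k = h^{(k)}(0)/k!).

f: a_k = 2, 2, 2, 2, 2, 2, 2, 2, 2, 2, …
g: a_k = 0, -1, 0, 1/6, 0, -1/120, 0, 1/5040, 0, -1/362880, …
f·g: L₀ = L_f ⊗_s L_g, ord ≤ 1·2.
Differentiate: ansatz ord ≤ ord L₀ ⇒ L.
L = (-1 - 2·x + x^2) + (-2 + 2·x)·Dx + (1 - 2·x + x^2)·Dx^2  (order 2).
h: a_k = -2, -4, -5, -20/3, -101/12, -101/10, -4241/360, -4241/315, -305353/20160, -305353/18144, …
ICs: h(0) = -2, h′(0) = -4.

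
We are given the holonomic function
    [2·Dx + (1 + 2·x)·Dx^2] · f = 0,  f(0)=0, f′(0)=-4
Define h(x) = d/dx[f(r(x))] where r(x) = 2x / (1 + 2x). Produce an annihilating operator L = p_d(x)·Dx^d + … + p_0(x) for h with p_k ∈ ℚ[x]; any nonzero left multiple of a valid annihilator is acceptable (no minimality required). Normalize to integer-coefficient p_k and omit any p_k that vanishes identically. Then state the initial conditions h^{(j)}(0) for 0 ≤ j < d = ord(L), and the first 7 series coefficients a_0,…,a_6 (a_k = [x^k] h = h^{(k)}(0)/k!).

L = (8 + 24·x) + (1 + 8·x + 12·x^2)·Dx  (order 1).
h: a_k = -8, 64, -416, 2560, -15488, 93184, -559616, …
ICs: h(0) = -8.

f: a_k = 0, -4, 4, -16/3, 8, -64/5, 64/3, …
h₀=f(r): pull back L_f along r ⇒ L₀.
Derive L from L₀ (diff closure).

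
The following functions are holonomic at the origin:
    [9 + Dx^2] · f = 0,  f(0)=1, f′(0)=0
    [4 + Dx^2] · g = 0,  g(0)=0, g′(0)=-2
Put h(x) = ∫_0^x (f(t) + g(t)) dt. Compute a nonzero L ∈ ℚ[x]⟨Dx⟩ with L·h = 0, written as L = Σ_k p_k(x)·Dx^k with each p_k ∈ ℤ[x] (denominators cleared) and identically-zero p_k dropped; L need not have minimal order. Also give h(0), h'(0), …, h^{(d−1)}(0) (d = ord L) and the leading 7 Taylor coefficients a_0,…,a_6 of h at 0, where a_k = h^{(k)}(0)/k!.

f: a_k = 1, 0, -9/2, 0, 27/8, 0, -81/80, …
g: a_k = 0, -2, 0, 4/3, 0, -4/15, 0, …
f+g: L₀ = lclm(L_f,L_g), ord ≤ 2+2.
∫: right-multiply L₀ by Dx.
L = 36·Dx + 13·Dx^3 + Dx^5  (order 5).
h: a_k = 0, 1, -1, -3/2, 1/3, 27/40, -2/45, …
ICs: h(0) = 0, h′(0) = 1, h′′(0) = -2, h′′′(0) = -9, h′′′′(0) = 8.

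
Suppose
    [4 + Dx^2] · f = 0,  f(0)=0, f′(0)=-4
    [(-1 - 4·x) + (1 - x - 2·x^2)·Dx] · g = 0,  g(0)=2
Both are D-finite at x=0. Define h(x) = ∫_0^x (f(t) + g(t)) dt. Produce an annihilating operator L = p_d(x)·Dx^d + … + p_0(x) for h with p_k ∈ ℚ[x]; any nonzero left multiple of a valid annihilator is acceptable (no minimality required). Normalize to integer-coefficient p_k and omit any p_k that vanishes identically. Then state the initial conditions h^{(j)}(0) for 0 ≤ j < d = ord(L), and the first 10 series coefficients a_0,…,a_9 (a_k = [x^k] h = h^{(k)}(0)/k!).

f: a_k = 0, -4, 0, 8/3, 0, -8/15, 0, 16/315, 0, -8/2835, …
g: a_k = 2, 2, 6, 10, 22, 42, 86, 170, 342, 682, …
L₀ := lclm(L_f,L_g); ord L₀ ≤ 2+1.
∫: right-multiply L₀ by Dx.
L = (-68 - 304·x - 200·x^2 - 320·x^3 - 160·x^4 - 128·x^5)·Dx + (20 - 12·x - 24·x^2 - 8·x^3 - 48·x^4 - 96·x^5 - 64·x^6)·Dx^2 + (-17 - 76·x - 50·x^2 - 80·x^3 - 40·x^4 - 32·x^5)·Dx^3 + (5 - 3·x - 6·x^2 - 2·x^3 - 12·x^4 - 24·x^5 - 16·x^6)·Dx^4  (order 4).
h: a_k = 0, 2, -1, 2, 19/6, 22/5, 311/45, 86/7, 26783/1260, 38, …
ICs: h(0) = 0, h′(0) = 2, h′′(0) = -2, h′′′(0) = 12.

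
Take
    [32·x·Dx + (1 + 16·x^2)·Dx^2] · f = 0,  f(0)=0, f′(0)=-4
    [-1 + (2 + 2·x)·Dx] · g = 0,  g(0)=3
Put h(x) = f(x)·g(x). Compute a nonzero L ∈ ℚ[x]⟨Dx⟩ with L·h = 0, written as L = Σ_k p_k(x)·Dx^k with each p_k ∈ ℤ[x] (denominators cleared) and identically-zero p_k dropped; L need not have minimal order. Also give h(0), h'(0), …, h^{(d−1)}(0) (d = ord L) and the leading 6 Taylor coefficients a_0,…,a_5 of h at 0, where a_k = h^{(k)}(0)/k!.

f: a_k = 0, -4, 0, 64/3, 0, -1024/5, …
g: a_k = 3, 3/2, -3/8, 3/16, -15/128, 21/256, …
f·g: L₀ = L_f ⊗_s L_g, ord ≤ 2·1.
L = (3 - 64·x - 16·x^2) + (-4 + 124·x + 192·x^2 + 64·x^3)·Dx + (4 + 8·x + 68·x^2 + 128·x^3 + 64·x^4)·Dx^2  (order 2).
h: a_k = 0, -12, -6, 131/2, 125/4, -99509/160, …
ICs: h(0) = 0, h′(0) = -12.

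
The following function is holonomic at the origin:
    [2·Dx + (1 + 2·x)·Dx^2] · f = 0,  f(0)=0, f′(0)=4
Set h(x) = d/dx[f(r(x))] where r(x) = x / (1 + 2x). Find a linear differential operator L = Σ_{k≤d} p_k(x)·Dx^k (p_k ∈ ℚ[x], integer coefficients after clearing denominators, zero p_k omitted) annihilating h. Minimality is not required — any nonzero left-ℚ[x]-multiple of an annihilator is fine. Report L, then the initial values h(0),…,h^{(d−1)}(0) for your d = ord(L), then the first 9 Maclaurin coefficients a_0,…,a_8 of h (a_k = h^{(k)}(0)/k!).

f: a_k = 0, 4, -4, 16/3, -8, 64/5, -64/3, 256/7, -64, …
f∘r: x↦r, Dx↦Dx/r' in L_f ⇒ L₀.
h₀' ⇒ L via d/dx closure of L₀.
L = (6 + 16·x) + (1 + 6·x + 8·x^2)·Dx  (order 1).
h: a_k = 4, -24, 112, -480, 1984, -8064, 32512, -130560, 523264, …
ICs: h(0) = 4.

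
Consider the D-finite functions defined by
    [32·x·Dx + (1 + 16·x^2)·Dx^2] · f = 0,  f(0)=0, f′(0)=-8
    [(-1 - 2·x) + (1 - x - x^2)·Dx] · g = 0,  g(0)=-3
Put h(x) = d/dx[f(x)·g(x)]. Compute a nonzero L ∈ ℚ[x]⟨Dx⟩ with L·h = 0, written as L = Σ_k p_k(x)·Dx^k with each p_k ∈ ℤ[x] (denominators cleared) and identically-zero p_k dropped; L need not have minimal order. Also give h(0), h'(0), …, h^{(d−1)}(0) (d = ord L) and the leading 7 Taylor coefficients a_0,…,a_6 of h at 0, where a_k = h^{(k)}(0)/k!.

f: a_k = 0, -8, 0, 128/3, 0, -2048/5, 0, …
g: a_k = -3, -3, -6, -9, -15, -24, -39, …
f·g: L₀ = L_f ⊗_s L_g, ord ≤ 2·1.
Derive L from L₀ (diff closure).
L = (-58 + 3360·x^2 + 6144·x^3 + 9216·x^4) + (19 + 70·x - 528·x^2 + 352·x^3 + 6144·x^4 + 6144·x^5)·Dx + (-1 - 15·x - 47·x^2 - 176·x^3 - 448·x^4 + 1024·x^5 + 768·x^6)·Dx^2  (order 2).
h: a_k = 24, 48, -240, -224, 5464, 31104/5, -416984/5, …
ICs: h(0) = 24, h′(0) = 48.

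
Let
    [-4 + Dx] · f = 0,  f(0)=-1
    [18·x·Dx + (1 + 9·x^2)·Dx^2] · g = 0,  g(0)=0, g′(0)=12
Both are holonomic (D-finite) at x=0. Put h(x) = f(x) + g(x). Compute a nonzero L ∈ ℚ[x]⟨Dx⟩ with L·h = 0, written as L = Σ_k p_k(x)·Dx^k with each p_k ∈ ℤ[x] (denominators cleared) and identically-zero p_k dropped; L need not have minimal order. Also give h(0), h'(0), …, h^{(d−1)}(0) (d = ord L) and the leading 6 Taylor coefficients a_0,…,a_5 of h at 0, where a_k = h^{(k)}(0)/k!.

L = (36 - 144·x - 972·x^2 - 1296·x^3)·Dx + (-17 + 99·x^2 - 648·x^4)·Dx^2 + (2 + 9·x + 36·x^2 + 81·x^3 + 162·x^4)·Dx^3  (order 3).
h: a_k = -1, 8, -8, -140/3, -32/3, 2788/15, …
ICs: h(0) = -1, h′(0) = 8, h′′(0) = -16.

f: a_k = -1, -4, -8, -32/3, -32/3, -128/15, …
g: a_k = 0, 12, 0, -36, 0, 972/5, …
L₀ := lclm(L_f,L_g); ord L₀ ≤ 1+2.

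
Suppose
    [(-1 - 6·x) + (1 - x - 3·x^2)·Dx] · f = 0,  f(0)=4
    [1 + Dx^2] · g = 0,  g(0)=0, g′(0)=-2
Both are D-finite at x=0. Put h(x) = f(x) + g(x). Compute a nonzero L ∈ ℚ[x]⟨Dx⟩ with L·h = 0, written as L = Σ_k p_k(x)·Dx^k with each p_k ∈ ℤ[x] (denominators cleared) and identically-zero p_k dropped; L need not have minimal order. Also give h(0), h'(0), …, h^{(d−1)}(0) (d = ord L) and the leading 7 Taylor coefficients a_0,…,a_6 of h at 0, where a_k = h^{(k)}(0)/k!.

f: a_k = 4, 4, 16, 28, 76, 160, 388, …
g: a_k = 0, -2, 0, 1/3, 0, -1/60, 0, …
Sum ⇒ L₀ = lclm(L_f,L_g) in ℚ(x)⟨Dx⟩.
L = (43 + 292·x + 307·x^2 + 624·x^3 + 45·x^4 + 54·x^5) + (-9 - 7·x - 6·x^2 + 91·x^3 + 144·x^4 + 27·x^5 + 27·x^6)·Dx + (43 + 292·x + 307·x^2 + 624·x^3 + 45·x^4 + 54·x^5)·Dx^2 + (-9 - 7·x - 6·x^2 + 91·x^3 + 144·x^4 + 27·x^5 + 27·x^6)·Dx^3  (order 3).
h: a_k = 4, 2, 16, 85/3, 76, 9599/60, 388, …
ICs: h(0) = 4, h′(0) = 2, h′′(0) = 32.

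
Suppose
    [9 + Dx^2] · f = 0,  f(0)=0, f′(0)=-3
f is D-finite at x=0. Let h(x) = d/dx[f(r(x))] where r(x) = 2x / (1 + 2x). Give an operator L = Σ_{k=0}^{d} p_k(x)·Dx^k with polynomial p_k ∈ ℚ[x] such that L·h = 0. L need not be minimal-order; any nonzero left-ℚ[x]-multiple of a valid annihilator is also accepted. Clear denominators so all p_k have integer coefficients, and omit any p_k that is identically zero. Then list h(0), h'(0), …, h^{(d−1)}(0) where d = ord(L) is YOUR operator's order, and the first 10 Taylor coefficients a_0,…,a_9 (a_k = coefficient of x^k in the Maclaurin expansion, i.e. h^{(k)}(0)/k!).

L = (60 + 96·x + 96·x^2) + (12 + 72·x + 144·x^2 + 96·x^3)·Dx + (1 + 8·x + 24·x^2 + 32·x^3 + 16·x^4)·Dx^2  (order 2).
h: a_k = -6, 24, 36, -672, 3516, -12240, 154824/5, -242304/5, -1073196/35, 4314288/7, …
ICs: h(0) = -6, h′(0) = 24.

f: a_k = 0, -3, 0, 9/2, 0, -81/40, 0, 243/560, 0, -243/4480, …
L₀ from L_f via x↦r, Dx↦r'^{-1}Dx.
h=h₀': d/dx-closure on L₀ ⇒ L.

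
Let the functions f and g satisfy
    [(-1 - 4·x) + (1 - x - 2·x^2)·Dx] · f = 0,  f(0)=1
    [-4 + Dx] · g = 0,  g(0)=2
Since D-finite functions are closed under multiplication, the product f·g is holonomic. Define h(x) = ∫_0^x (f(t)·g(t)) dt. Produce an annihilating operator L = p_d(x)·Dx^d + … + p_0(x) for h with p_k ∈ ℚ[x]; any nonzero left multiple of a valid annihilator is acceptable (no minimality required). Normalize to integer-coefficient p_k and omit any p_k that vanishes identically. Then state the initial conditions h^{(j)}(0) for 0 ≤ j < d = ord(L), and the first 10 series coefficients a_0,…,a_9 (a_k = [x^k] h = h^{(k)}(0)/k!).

L = (5 - 8·x^2)·Dx + (-1 + x + 2·x^2)·Dx^2  (order 2).
h: a_k = 0, 2, 5, 10, 107/6, 458/15, 781/15, 5662/63, 39703/252, 29422/105, …
ICs: h(0) = 0, h′(0) = 2.

f: a_k = 1, 1, 3, 5, 11, 21, 43, 85, 171, 341, …
g: a_k = 2, 8, 16, 64/3, 64/3, 256/15, 512/45, 2048/315, 1024/315, 4096/2835, …
L₀ := L_f ⊗_s L_g (sym. prod.), ord ≤ 1.
Integrate: L := L₀·Dx.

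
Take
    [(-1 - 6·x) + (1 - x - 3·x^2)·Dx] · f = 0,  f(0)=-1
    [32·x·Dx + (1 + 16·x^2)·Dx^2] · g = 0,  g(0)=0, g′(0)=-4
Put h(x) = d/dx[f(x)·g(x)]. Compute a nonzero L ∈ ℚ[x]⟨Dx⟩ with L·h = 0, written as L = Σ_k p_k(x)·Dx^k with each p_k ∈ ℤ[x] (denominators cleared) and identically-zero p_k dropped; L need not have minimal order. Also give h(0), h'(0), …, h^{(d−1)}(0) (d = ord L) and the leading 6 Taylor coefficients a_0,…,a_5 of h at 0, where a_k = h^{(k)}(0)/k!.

L = (-74 + 8736·x^2 + 18432·x^3 + 82944·x^4) + (25 + 182·x - 48·x^2 + 96·x^3 + 18432·x^4 + 55296·x^5)·Dx + (-3 - 13·x - 167·x^2 - 16·x^3 - 1472·x^4 + 3072·x^5 + 6912·x^6)·Dx^2  (order 2).
h: a_k = 4, 8, -16, 80/3, 2932/3, 6464/5, …
ICs: h(0) = 4, h′(0) = 8.

f: a_k = -1, -1, -4, -7, -19, -40, …
g: a_k = 0, -4, 0, 64/3, 0, -1024/5, …
h₀=f·g: eliminate ⇒ L₀, order ≤ 1·2.
h=h₀': d/dx-closure on L₀ ⇒ L.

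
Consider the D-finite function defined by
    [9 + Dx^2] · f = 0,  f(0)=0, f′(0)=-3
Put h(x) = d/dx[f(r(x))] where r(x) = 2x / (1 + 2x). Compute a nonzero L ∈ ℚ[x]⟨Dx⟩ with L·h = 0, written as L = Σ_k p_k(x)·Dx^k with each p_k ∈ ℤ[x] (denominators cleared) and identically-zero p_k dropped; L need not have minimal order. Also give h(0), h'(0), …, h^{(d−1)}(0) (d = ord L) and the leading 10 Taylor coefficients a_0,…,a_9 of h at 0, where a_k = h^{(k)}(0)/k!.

L = (60 + 96·x + 96·x^2) + (12 + 72·x + 144·x^2 + 96·x^3)·Dx + (1 + 8·x + 24·x^2 + 32·x^3 + 16·x^4)·Dx^2  (order 2).
h: a_k = -6, 24, 36, -672, 3516, -12240, 154824/5, -242304/5, -1073196/35, 4314288/7, …
ICs: h(0) = -6, h′(0) = 24.

f: a_k = 0, -3, 0, 9/2, 0, -81/40, 0, 243/560, 0, -243/4480, …
L₀ from L_f via x↦r, Dx↦r'^{-1}Dx.
h₀' ⇒ L via d/dx closure of L₀.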